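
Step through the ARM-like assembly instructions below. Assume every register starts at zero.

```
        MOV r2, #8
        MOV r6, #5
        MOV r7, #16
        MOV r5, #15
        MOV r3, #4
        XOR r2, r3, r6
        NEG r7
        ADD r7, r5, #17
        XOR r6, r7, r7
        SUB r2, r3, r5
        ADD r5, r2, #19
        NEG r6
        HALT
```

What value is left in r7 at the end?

32

r2=8
r6=5
r7=16
r5=15
r3=4
r2=4^5=1
r7=-(16)=-16
r7=15+17=32
r6=32^32=0
r2=4-15=-11
r5=(-11)+19=8
r6=-(0)=0
halt.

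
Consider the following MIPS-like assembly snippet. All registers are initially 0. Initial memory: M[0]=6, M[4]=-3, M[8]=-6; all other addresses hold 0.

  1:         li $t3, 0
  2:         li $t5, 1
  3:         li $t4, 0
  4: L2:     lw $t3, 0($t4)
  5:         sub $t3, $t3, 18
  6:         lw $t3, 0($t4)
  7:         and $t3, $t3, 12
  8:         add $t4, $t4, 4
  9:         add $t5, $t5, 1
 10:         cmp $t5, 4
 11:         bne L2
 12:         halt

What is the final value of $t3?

li $t3, 0 → $t3=0
li $t5, 1 → $t5=1
li $t4, 0 → $t4=0
lw $t3, 0($t4) → $t3=M[0]=6
sub $t3, $t3, 18 → $t3=6-18=-12
lw $t3, 0($t4) → $t3=M[0]=6
and $t3, $t3, 12 → $t3=6&12=4
add $t4, $t4, 4 → $t4=0+4=4
add $t5, $t5, 1 → $t5=1+1=2
cmp $t5, 4  (cmp 2,4)
bne L2: taken
lw $t3, 0($t4) → $t3=M[4]=-3
sub $t3, $t3, 18 → $t3=(-3)-18=-21
lw $t3, 0($t4) → $t3=M[4]=-3
and $t3, $t3, 12 → $t3=(-3)&12=12
add $t4, $t4, 4 → $t4=4+4=8
add $t5, $t5, 1 → $t5=2+1=3
cmp $t5, 4  (cmp 3,4)
bne L2: taken
lw $t3, 0($t4) → $t3=M[8]=-6
sub $t3, $t3, 18 → $t3=(-6)-18=-24
lw $t3, 0($t4) → $t3=M[8]=-6
and $t3, $t3, 12 → $t3=(-6)&12=8
add $t4, $t4, 4 → $t4=8+4=12
add $t5, $t5, 1 → $t5=3+1=4
cmp $t5, 4  (cmp 4,4)
bne L2: not taken
halt.

8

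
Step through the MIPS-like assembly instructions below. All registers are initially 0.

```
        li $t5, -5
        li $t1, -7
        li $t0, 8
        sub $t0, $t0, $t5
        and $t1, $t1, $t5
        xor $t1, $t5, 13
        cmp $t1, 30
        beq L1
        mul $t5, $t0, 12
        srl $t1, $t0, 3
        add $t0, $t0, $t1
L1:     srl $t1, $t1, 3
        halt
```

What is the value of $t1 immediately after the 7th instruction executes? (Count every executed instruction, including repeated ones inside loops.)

-10

li $t5, -5 → $t5=-5
li $t1, -7 → $t1=-7
li $t0, 8 → $t0=8
sub $t0, $t0, $t5 → $t0=8-(-5)=13
and $t1, $t1, $t5 → $t1=(-7)&(-5)=-7
xor $t1, $t5, 13 → $t1=(-5)^13=-10
cmp $t1, 30  (cmp -10,30)
After step 7: $t1 = -10.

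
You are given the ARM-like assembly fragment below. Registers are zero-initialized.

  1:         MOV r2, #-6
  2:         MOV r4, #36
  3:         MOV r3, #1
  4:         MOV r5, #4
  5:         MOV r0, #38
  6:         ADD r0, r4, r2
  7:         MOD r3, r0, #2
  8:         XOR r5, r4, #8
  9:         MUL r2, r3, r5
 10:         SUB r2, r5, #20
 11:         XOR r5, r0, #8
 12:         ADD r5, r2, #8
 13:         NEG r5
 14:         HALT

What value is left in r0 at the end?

MOV r2, #-6 → r2=-6
MOV r4, #36 → r4=36
MOV r3, #1 → r3=1
MOV r5, #4 → r5=4
MOV r0, #38 → r0=38
ADD r0, r4, r2 → r0=36+(-6)=30
MOD r3, r0, #2 → r3=30%2=0
XOR r5, r4, #8 → r5=36^8=44
MUL r2, r3, r5 → r2=0*44=0
SUB r2, r5, #20 → r2=44-20=24
XOR r5, r0, #8 → r5=30^8=22
ADD r5, r2, #8 → r5=24+8=32
NEG r5 → r5=-(32)=-32
halt.

30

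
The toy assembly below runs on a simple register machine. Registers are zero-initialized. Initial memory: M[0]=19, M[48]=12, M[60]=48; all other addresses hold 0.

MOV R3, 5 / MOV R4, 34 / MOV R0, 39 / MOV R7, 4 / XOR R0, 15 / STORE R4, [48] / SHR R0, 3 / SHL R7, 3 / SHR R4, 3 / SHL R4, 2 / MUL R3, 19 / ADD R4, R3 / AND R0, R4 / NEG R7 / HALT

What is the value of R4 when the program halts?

after MOV R3, 5: R3=5
after MOV R4, 34: R4=34
after MOV R0, 39: R0=39
after MOV R7, 4: R7=4
after XOR R0, 15: R0=39^15=40
STORE R4, [48] → M[48]=34
after SHR R0, 3: R0=40>>3=5
after SHL R7, 3: R7=4<<3=32
after SHR R4, 3: R4=34>>3=4
after SHL R4, 2: R4=4<<2=16
after MUL R3, 19: R3=5*19=95
after ADD R4, R3: R4=16+95=111
after AND R0, R4: R0=5&111=5
after NEG R7: R7=-(32)=-32
halt.

111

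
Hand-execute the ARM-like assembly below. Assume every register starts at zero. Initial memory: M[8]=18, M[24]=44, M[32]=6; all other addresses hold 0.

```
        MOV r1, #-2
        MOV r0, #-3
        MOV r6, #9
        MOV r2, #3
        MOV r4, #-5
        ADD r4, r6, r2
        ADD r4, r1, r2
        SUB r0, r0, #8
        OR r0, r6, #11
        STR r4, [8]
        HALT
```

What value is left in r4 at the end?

MOV r1, #-2 → r1=-2
MOV r0, #-3 → r0=-3
MOV r6, #9 → r6=9
MOV r2, #3 → r2=3
MOV r4, #-5 → r4=-5
ADD r4, r6, r2 → r4=9+3=12
ADD r4, r1, r2 → r4=(-2)+3=1
SUB r0, r0, #8 → r0=(-3)-8=-11
OR r0, r6, #11 → r0=9|11=11
STR r4, [8] → M[8]=1
halt.

1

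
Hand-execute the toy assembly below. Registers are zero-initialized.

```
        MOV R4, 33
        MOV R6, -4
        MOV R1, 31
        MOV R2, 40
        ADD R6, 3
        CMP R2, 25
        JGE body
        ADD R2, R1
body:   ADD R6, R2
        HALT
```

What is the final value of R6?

39

after MOV R4, 33: R4=33
after MOV R6, -4: R6=-4
after MOV R1, 31: R1=31
after MOV R2, 40: R2=40
after ADD R6, 3: R6=(-4)+3=-1
CMP R2, 25  (cmp 40,25)
JGE body: taken
after ADD R6, R2: R6=(-1)+40=39
halt.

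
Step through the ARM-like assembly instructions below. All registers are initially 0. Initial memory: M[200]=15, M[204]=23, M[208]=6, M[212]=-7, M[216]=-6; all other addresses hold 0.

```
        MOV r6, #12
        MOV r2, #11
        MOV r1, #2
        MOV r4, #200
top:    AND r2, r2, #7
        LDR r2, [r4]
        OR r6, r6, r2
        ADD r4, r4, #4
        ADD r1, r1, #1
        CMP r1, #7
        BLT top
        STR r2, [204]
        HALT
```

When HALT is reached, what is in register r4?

220

after MOV r6, #12: r6=12
after MOV r2, #11: r2=11
after MOV r1, #2: r1=2
after MOV r4, #200: r4=200
after AND r2, r2, #7: r2=11&7=3
after LDR r2, [r4]: r2=M[200]=15
after OR r6, r6, r2: r6=12|15=15
after ADD r4, r4, #4: r4=200+4=204
after ADD r1, r1, #1: r1=2+1=3
CMP r1, #7  (cmp 3,7)
BLT top: taken
after AND r2, r2, #7: r2=15&7=7
after LDR r2, [r4]: r2=M[204]=23
after OR r6, r6, r2: r6=15|23=31
after ADD r4, r4, #4: r4=204+4=208
after ADD r1, r1, #1: r1=3+1=4
CMP r1, #7  (cmp 4,7)
BLT top: taken
after AND r2, r2, #7: r2=23&7=7
after LDR r2, [r4]: r2=M[208]=6
after OR r6, r6, r2: r6=31|6=31
after ADD r4, r4, #4: r4=208+4=212
after ADD r1, r1, #1: r1=4+1=5
CMP r1, #7  (cmp 5,7)
BLT top: taken
after AND r2, r2, #7: r2=6&7=6
after LDR r2, [r4]: r2=M[212]=-7
after OR r6, r6, r2: r6=31|(-7)=-1
after ADD r4, r4, #4: r4=212+4=216
after ADD r1, r1, #1: r1=5+1=6
CMP r1, #7  (cmp 6,7)
BLT top: taken
after AND r2, r2, #7: r2=(-7)&7=1
after LDR r2, [r4]: r2=M[216]=-6
after OR r6, r6, r2: r6=(-1)|(-6)=-1
after ADD r4, r4, #4: r4=216+4=220
after ADD r1, r1, #1: r1=6+1=7
CMP r1, #7  (cmp 7,7)
BLT top: not taken
STR r2, [204] → M[204]=-6
halt.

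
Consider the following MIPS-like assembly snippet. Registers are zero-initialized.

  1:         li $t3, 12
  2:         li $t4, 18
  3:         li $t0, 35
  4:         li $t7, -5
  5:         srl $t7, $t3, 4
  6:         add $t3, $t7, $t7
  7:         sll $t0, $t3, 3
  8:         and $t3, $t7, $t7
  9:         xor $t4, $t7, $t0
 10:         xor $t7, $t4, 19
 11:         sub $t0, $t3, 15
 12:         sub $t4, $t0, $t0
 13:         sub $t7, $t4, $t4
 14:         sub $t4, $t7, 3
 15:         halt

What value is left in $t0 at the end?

-15

after li $t3, 12: $t3=12
after li $t4, 18: $t4=18
after li $t0, 35: $t0=35
after li $t7, -5: $t7=-5
after srl $t7, $t3, 4: $t7=12>>4=0
after add $t3, $t7, $t7: $t3=0+0=0
after sll $t0, $t3, 3: $t0=0<<3=0
after and $t3, $t7, $t7: $t3=0&0=0
after xor $t4, $t7, $t0: $t4=0^0=0
after xor $t7, $t4, 19: $t7=0^19=19
after sub $t0, $t3, 15: $t0=0-15=-15
after sub $t4, $t0, $t0: $t4=(-15)-(-15)=0
after sub $t7, $t4, $t4: $t7=0-0=0
after sub $t4, $t7, 3: $t4=0-3=-3
halt.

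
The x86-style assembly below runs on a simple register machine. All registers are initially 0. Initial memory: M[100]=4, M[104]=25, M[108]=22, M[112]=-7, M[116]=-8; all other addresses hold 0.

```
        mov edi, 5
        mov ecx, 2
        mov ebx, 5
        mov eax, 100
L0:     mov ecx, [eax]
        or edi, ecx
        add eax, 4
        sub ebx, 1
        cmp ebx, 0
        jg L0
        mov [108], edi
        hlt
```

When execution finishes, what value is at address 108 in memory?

-1

edi=5
ecx=2
ebx=5
eax=100
ecx=M[100]=4
edi=5|4=5
eax=100+4=104
ebx=5-1=4
cmp ebx, 0  (cmp 4,0)
jg L0: taken
ecx=M[104]=25
edi=5|25=29
eax=104+4=108
ebx=4-1=3
cmp ebx, 0  (cmp 3,0)
jg L0: taken
ecx=M[108]=22
edi=29|22=31
eax=108+4=112
ebx=3-1=2
cmp ebx, 0  (cmp 2,0)
jg L0: taken
ecx=M[112]=-7
edi=31|(-7)=-1
eax=112+4=116
ebx=2-1=1
cmp ebx, 0  (cmp 1,0)
jg L0: taken
ecx=M[116]=-8
edi=(-1)|(-8)=-1
eax=116+4=120
ebx=1-1=0
cmp ebx, 0  (cmp 0,0)
jg L0: not taken
mov [108], edi → M[108]=-1
halt.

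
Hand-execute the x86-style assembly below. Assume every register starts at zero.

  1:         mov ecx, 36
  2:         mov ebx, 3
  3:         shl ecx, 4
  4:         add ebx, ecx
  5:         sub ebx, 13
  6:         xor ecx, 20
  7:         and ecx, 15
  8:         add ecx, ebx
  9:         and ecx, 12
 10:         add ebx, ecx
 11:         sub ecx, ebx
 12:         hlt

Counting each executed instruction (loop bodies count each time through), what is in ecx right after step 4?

after mov ecx, 36: ecx=36
after mov ebx, 3: ebx=3
after shl ecx, 4: ecx=36<<4=576
after add ebx, ecx: ebx=3+576=579
After step 4: ecx = 576.

576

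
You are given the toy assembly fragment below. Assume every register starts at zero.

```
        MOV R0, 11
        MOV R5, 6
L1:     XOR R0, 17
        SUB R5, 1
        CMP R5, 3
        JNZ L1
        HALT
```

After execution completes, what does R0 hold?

26

R0=11
R5=6
R0=11^17=26
R5=6-1=5
CMP R5, 3  (cmp 5,3)
JNZ L1: taken
R0=26^17=11
R5=5-1=4
CMP R5, 3  (cmp 4,3)
JNZ L1: taken
R0=11^17=26
R5=4-1=3
CMP R5, 3  (cmp 3,3)
JNZ L1: not taken
halt.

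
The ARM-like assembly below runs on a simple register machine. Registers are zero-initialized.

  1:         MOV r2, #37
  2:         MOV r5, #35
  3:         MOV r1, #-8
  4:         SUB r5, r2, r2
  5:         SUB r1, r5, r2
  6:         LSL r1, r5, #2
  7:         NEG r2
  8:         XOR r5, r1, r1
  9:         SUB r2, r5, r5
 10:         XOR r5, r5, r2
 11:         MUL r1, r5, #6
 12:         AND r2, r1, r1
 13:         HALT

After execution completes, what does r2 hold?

MOV r2, #37 → r2=37
MOV r5, #35 → r5=35
MOV r1, #-8 → r1=-8
SUB r5, r2, r2 → r5=37-37=0
SUB r1, r5, r2 → r1=0-37=-37
LSL r1, r5, #2 → r1=0<<2=0
NEG r2 → r2=-(37)=-37
XOR r5, r1, r1 → r5=0^0=0
SUB r2, r5, r5 → r2=0-0=0
XOR r5, r5, r2 → r5=0^0=0
MUL r1, r5, #6 → r1=0*6=0
AND r2, r1, r1 → r2=0&0=0
halt.

0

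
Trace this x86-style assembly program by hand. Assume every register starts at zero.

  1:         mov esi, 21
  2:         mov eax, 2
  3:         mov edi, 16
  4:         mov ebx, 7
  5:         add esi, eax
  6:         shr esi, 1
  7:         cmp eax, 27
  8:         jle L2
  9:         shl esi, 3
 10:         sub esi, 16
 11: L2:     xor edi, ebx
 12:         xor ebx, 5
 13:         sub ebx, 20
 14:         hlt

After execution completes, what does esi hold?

after mov esi, 21: esi=21
after mov eax, 2: eax=2
after mov edi, 16: edi=16
after mov ebx, 7: ebx=7
after add esi, eax: esi=21+2=23
after shr esi, 1: esi=23>>1=11
cmp eax, 27  (cmp 2,27)
jle L2: taken
after xor edi, ebx: edi=16^7=23
after xor ebx, 5: ebx=7^5=2
after sub ebx, 20: ebx=2-20=-18
halt.

11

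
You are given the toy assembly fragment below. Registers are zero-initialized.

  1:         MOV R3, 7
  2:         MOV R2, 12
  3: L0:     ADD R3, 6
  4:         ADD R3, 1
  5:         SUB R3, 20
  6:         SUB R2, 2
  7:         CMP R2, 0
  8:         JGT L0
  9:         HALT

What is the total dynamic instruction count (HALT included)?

MOV R3, 7 → R3=7
MOV R2, 12 → R2=12
ADD R3, 6 → R3=7+6=13
ADD R3, 1 → R3=13+1=14
SUB R3, 20 → R3=14-20=-6
SUB R2, 2 → R2=12-2=10
CMP R2, 0  (cmp 10,0)
JGT L0: taken
ADD R3, 6 → R3=(-6)+6=0
ADD R3, 1 → R3=0+1=1
SUB R3, 20 → R3=1-20=-19
SUB R2, 2 → R2=10-2=8
CMP R2, 0  (cmp 8,0)
JGT L0: taken
ADD R3, 6 → R3=(-19)+6=-13
ADD R3, 1 → R3=(-13)+1=-12
SUB R3, 20 → R3=(-12)-20=-32
SUB R2, 2 → R2=8-2=6
CMP R2, 0  (cmp 6,0)
JGT L0: taken
ADD R3, 6 → R3=(-32)+6=-26
ADD R3, 1 → R3=(-26)+1=-25
SUB R3, 20 → R3=(-25)-20=-45
SUB R2, 2 → R2=6-2=4
CMP R2, 0  (cmp 4,0)
JGT L0: taken
ADD R3, 6 → R3=(-45)+6=-39
ADD R3, 1 → R3=(-39)+1=-38
SUB R3, 20 → R3=(-38)-20=-58
SUB R2, 2 → R2=4-2=2
CMP R2, 0  (cmp 2,0)
JGT L0: taken
ADD R3, 6 → R3=(-58)+6=-52
ADD R3, 1 → R3=(-52)+1=-51
SUB R3, 20 → R3=(-51)-20=-71
SUB R2, 2 → R2=2-2=0
CMP R2, 0  (cmp 0,0)
JGT L0: not taken
halt.
Total executed instructions: 39.

39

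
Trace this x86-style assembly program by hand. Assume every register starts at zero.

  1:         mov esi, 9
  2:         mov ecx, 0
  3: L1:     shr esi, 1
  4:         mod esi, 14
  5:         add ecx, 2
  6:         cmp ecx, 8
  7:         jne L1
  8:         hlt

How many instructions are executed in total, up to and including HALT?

23

esi=9
ecx=0
esi=9>>1=4
esi=4%14=4
ecx=0+2=2
cmp ecx, 8  (cmp 2,8)
jne L1: taken
esi=4>>1=2
esi=2%14=2
ecx=2+2=4
cmp ecx, 8  (cmp 4,8)
jne L1: taken
esi=2>>1=1
esi=1%14=1
ecx=4+2=6
cmp ecx, 8  (cmp 6,8)
jne L1: taken
esi=1>>1=0
esi=0%14=0
ecx=6+2=8
cmp ecx, 8  (cmp 8,8)
jne L1: not taken
halt.
Total executed instructions: 23.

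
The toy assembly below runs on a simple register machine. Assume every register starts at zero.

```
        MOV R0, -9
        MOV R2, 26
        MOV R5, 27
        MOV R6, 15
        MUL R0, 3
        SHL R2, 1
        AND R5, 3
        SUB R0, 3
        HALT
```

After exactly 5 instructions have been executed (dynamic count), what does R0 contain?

-27

after MOV R0, -9: R0=-9
after MOV R2, 26: R2=26
after MOV R5, 27: R5=27
after MOV R6, 15: R6=15
after MUL R0, 3: R0=(-9)*3=-27
After step 5: R0 = -27.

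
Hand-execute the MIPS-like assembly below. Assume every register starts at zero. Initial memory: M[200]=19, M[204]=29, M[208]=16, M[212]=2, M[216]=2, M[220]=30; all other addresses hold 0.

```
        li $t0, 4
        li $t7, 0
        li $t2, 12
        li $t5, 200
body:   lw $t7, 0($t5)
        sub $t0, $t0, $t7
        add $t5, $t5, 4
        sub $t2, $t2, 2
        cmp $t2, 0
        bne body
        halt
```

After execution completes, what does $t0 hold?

li $t0, 4 → $t0=4
li $t7, 0 → $t7=0
li $t2, 12 → $t2=12
li $t5, 200 → $t5=200
lw $t7, 0($t5) → $t7=M[200]=19
sub $t0, $t0, $t7 → $t0=4-19=-15
add $t5, $t5, 4 → $t5=200+4=204
sub $t2, $t2, 2 → $t2=12-2=10
cmp $t2, 0  (cmp 10,0)
bne body: taken
lw $t7, 0($t5) → $t7=M[204]=29
sub $t0, $t0, $t7 → $t0=(-15)-29=-44
add $t5, $t5, 4 → $t5=204+4=208
sub $t2, $t2, 2 → $t2=10-2=8
cmp $t2, 0  (cmp 8,0)
bne body: taken
lw $t7, 0($t5) → $t7=M[208]=16
sub $t0, $t0, $t7 → $t0=(-44)-16=-60
add $t5, $t5, 4 → $t5=208+4=212
sub $t2, $t2, 2 → $t2=8-2=6
cmp $t2, 0  (cmp 6,0)
bne body: taken
lw $t7, 0($t5) → $t7=M[212]=2
sub $t0, $t0, $t7 → $t0=(-60)-2=-62
add $t5, $t5, 4 → $t5=212+4=216
sub $t2, $t2, 2 → $t2=6-2=4
cmp $t2, 0  (cmp 4,0)
bne body: taken
lw $t7, 0($t5) → $t7=M[216]=2
sub $t0, $t0, $t7 → $t0=(-62)-2=-64
add $t5, $t5, 4 → $t5=216+4=220
sub $t2, $t2, 2 → $t2=4-2=2
cmp $t2, 0  (cmp 2,0)
bne body: taken
lw $t7, 0($t5) → $t7=M[220]=30
sub $t0, $t0, $t7 → $t0=(-64)-30=-94
add $t5, $t5, 4 → $t5=220+4=224
sub $t2, $t2, 2 → $t2=2-2=0
cmp $t2, 0  (cmp 0,0)
bne body: not taken
halt.

-94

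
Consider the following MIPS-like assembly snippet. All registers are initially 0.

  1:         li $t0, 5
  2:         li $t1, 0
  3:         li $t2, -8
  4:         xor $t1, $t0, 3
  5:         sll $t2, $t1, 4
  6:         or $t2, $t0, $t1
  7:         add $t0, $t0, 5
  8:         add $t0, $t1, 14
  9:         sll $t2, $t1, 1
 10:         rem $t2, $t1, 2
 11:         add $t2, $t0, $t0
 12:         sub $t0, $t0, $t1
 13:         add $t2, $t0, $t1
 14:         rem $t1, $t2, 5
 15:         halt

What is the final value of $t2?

$t0=5
$t1=0
$t2=-8
$t1=5^3=6
$t2=6<<4=96
$t2=5|6=7
$t0=5+5=10
$t0=6+14=20
$t2=6<<1=12
$t2=6%2=0
$t2=20+20=40
$t0=20-6=14
$t2=14+6=20
$t1=20%5=0
halt.

20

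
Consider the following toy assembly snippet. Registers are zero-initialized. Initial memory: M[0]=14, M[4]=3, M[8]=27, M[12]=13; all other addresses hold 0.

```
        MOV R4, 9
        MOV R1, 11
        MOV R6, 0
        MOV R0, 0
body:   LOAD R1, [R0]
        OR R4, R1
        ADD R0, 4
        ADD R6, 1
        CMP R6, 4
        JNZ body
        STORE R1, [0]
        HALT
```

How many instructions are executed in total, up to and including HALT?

after MOV R4, 9: R4=9
after MOV R1, 11: R1=11
after MOV R6, 0: R6=0
after MOV R0, 0: R0=0
after LOAD R1, [R0]: R1=M[0]=14
after OR R4, R1: R4=9|14=15
after ADD R0, 4: R0=0+4=4
after ADD R6, 1: R6=0+1=1
CMP R6, 4  (cmp 1,4)
JNZ body: taken
after LOAD R1, [R0]: R1=M[4]=3
after OR R4, R1: R4=15|3=15
after ADD R0, 4: R0=4+4=8
after ADD R6, 1: R6=1+1=2
CMP R6, 4  (cmp 2,4)
JNZ body: taken
after LOAD R1, [R0]: R1=M[8]=27
after OR R4, R1: R4=15|27=31
after ADD R0, 4: R0=8+4=12
after ADD R6, 1: R6=2+1=3
CMP R6, 4  (cmp 3,4)
JNZ body: taken
after LOAD R1, [R0]: R1=M[12]=13
after OR R4, R1: R4=31|13=31
after ADD R0, 4: R0=12+4=16
after ADD R6, 1: R6=3+1=4
CMP R6, 4  (cmp 4,4)
JNZ body: not taken
STORE R1, [0] → M[0]=13
halt.
Total executed instructions: 30.

30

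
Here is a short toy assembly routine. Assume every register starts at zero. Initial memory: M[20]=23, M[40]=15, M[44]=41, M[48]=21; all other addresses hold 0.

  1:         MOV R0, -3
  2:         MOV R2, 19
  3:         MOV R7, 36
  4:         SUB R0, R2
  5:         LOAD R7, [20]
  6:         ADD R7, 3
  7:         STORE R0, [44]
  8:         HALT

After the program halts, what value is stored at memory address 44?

after MOV R0, -3: R0=-3
after MOV R2, 19: R2=19
after MOV R7, 36: R7=36
after SUB R0, R2: R0=(-3)-19=-22
after LOAD R7, [20]: R7=M[20]=23
after ADD R7, 3: R7=23+3=26
STORE R0, [44] → M[44]=-22
halt.

-22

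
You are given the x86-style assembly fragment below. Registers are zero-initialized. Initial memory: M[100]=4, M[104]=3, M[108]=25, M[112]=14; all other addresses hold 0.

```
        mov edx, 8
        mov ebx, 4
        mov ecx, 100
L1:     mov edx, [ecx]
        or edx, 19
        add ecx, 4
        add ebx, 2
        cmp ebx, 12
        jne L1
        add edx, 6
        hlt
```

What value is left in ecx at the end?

mov edx, 8 → edx=8
mov ebx, 4 → ebx=4
mov ecx, 100 → ecx=100
mov edx, [ecx] → edx=M[100]=4
or edx, 19 → edx=4|19=23
add ecx, 4 → ecx=100+4=104
add ebx, 2 → ebx=4+2=6
cmp ebx, 12  (cmp 6,12)
jne L1: taken
mov edx, [ecx] → edx=M[104]=3
or edx, 19 → edx=3|19=19
add ecx, 4 → ecx=104+4=108
add ebx, 2 → ebx=6+2=8
cmp ebx, 12  (cmp 8,12)
jne L1: taken
mov edx, [ecx] → edx=M[108]=25
or edx, 19 → edx=25|19=27
add ecx, 4 → ecx=108+4=112
add ebx, 2 → ebx=8+2=10
cmp ebx, 12  (cmp 10,12)
jne L1: taken
mov edx, [ecx] → edx=M[112]=14
or edx, 19 → edx=14|19=31
add ecx, 4 → ecx=112+4=116
add ebx, 2 → ebx=10+2=12
cmp ebx, 12  (cmp 12,12)
jne L1: not taken
add edx, 6 → edx=31+6=37
halt.

116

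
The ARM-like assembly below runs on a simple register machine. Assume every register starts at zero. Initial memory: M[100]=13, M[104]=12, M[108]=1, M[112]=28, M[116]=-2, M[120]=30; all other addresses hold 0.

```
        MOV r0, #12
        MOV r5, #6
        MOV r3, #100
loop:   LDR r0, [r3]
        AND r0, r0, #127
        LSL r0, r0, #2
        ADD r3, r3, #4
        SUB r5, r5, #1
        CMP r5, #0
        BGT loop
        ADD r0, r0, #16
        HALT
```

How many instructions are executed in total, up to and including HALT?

47

MOV r0, #12 → r0=12
MOV r5, #6 → r5=6
MOV r3, #100 → r3=100
LDR r0, [r3] → r0=M[100]=13
AND r0, r0, #127 → r0=13&127=13
LSL r0, r0, #2 → r0=13<<2=52
ADD r3, r3, #4 → r3=100+4=104
SUB r5, r5, #1 → r5=6-1=5
CMP r5, #0  (cmp 5,0)
BGT loop: taken
LDR r0, [r3] → r0=M[104]=12
AND r0, r0, #127 → r0=12&127=12
LSL r0, r0, #2 → r0=12<<2=48
ADD r3, r3, #4 → r3=104+4=108
SUB r5, r5, #1 → r5=5-1=4
CMP r5, #0  (cmp 4,0)
BGT loop: taken
LDR r0, [r3] → r0=M[108]=1
AND r0, r0, #127 → r0=1&127=1
LSL r0, r0, #2 → r0=1<<2=4
ADD r3, r3, #4 → r3=108+4=112
SUB r5, r5, #1 → r5=4-1=3
CMP r5, #0  (cmp 3,0)
BGT loop: taken
LDR r0, [r3] → r0=M[112]=28
AND r0, r0, #127 → r0=28&127=28
LSL r0, r0, #2 → r0=28<<2=112
ADD r3, r3, #4 → r3=112+4=116
SUB r5, r5, #1 → r5=3-1=2
CMP r5, #0  (cmp 2,0)
BGT loop: taken
LDR r0, [r3] → r0=M[116]=-2
AND r0, r0, #127 → r0=(-2)&127=126
LSL r0, r0, #2 → r0=126<<2=504
ADD r3, r3, #4 → r3=116+4=120
SUB r5, r5, #1 → r5=2-1=1
CMP r5, #0  (cmp 1,0)
BGT loop: taken
LDR r0, [r3] → r0=M[120]=30
AND r0, r0, #127 → r0=30&127=30
LSL r0, r0, #2 → r0=30<<2=120
ADD r3, r3, #4 → r3=120+4=124
SUB r5, r5, #1 → r5=1-1=0
CMP r5, #0  (cmp 0,0)
BGT loop: not taken
ADD r0, r0, #16 → r0=120+16=136
halt.
Total executed instructions: 47.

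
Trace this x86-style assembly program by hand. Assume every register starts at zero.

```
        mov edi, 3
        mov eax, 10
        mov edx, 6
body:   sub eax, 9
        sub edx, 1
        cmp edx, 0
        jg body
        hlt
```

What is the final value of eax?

-44

mov edi, 3 → edi=3
mov eax, 10 → eax=10
mov edx, 6 → edx=6
sub eax, 9 → eax=10-9=1
sub edx, 1 → edx=6-1=5
cmp edx, 0  (cmp 5,0)
jg body: taken
sub eax, 9 → eax=1-9=-8
sub edx, 1 → edx=5-1=4
cmp edx, 0  (cmp 4,0)
jg body: taken
sub eax, 9 → eax=(-8)-9=-17
sub edx, 1 → edx=4-1=3
cmp edx, 0  (cmp 3,0)
jg body: taken
sub eax, 9 → eax=(-17)-9=-26
sub edx, 1 → edx=3-1=2
cmp edx, 0  (cmp 2,0)
jg body: taken
sub eax, 9 → eax=(-26)-9=-35
sub edx, 1 → edx=2-1=1
cmp edx, 0  (cmp 1,0)
jg body: taken
sub eax, 9 → eax=(-35)-9=-44
sub edx, 1 → edx=1-1=0
cmp edx, 0  (cmp 0,0)
jg body: not taken
halt.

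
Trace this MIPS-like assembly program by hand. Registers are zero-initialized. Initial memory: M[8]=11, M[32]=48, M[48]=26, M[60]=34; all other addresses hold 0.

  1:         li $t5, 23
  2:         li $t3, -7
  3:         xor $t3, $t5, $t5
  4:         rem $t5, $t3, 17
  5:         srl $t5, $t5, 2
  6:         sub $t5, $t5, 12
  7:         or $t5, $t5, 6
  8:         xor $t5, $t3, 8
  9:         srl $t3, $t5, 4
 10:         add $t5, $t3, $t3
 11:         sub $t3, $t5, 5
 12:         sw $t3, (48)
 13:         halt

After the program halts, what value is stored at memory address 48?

$t5=23
$t3=-7
$t3=23^23=0
$t5=0%17=0
$t5=0>>2=0
$t5=0-12=-12
$t5=(-12)|6=-10
$t5=0^8=8
$t3=8>>4=0
$t5=0+0=0
$t3=0-5=-5
sw $t3, (48) → M[48]=-5
halt.

-5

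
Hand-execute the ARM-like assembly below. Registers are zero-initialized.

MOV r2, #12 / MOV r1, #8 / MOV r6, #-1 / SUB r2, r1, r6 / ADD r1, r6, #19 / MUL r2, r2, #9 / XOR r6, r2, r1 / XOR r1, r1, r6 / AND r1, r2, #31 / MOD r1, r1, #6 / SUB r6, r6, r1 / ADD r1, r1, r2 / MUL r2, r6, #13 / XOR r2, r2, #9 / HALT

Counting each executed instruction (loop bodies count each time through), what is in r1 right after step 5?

MOV r2, #12 → r2=12
MOV r1, #8 → r1=8
MOV r6, #-1 → r6=-1
SUB r2, r1, r6 → r2=8-(-1)=9
ADD r1, r6, #19 → r1=(-1)+19=18
After step 5: r1 = 18.

18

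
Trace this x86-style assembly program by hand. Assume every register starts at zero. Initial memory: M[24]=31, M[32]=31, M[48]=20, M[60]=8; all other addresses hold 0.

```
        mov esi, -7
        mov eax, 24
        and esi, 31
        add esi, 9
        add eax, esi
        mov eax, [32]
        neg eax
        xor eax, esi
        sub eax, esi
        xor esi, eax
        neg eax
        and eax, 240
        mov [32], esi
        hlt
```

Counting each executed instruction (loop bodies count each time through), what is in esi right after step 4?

34

esi=-7
eax=24
esi=(-7)&31=25
esi=25+9=34
After step 4: esi = 34.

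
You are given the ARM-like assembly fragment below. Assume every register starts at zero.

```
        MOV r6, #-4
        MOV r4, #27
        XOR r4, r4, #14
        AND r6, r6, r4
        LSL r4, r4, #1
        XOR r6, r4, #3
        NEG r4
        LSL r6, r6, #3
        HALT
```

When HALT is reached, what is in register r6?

MOV r6, #-4 → r6=-4
MOV r4, #27 → r4=27
XOR r4, r4, #14 → r4=27^14=21
AND r6, r6, r4 → r6=(-4)&21=20
LSL r4, r4, #1 → r4=21<<1=42
XOR r6, r4, #3 → r6=42^3=41
NEG r4 → r4=-(42)=-42
LSL r6, r6, #3 → r6=41<<3=328
halt.

328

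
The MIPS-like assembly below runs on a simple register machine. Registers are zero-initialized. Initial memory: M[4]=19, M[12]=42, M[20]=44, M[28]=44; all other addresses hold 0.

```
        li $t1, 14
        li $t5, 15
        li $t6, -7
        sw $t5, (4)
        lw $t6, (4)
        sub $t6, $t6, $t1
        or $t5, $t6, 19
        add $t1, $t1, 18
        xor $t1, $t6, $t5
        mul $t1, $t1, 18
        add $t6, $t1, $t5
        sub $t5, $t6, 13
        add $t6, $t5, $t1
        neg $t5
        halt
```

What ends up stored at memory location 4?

$t1=14
$t5=15
$t6=-7
sw $t5, (4) → M[4]=15
$t6=M[4]=15
$t6=15-14=1
$t5=1|19=19
$t1=14+18=32
$t1=1^19=18
$t1=18*18=324
$t6=324+19=343
$t5=343-13=330
$t6=330+324=654
$t5=-(330)=-330
halt.

15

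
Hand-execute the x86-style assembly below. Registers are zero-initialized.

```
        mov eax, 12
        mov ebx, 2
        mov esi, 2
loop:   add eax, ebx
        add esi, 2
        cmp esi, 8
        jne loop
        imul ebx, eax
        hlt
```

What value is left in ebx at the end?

mov eax, 12 → eax=12
mov ebx, 2 → ebx=2
mov esi, 2 → esi=2
add eax, ebx → eax=12+2=14
add esi, 2 → esi=2+2=4
cmp esi, 8  (cmp 4,8)
jne loop: taken
add eax, ebx → eax=14+2=16
add esi, 2 → esi=4+2=6
cmp esi, 8  (cmp 6,8)
jne loop: taken
add eax, ebx → eax=16+2=18
add esi, 2 → esi=6+2=8
cmp esi, 8  (cmp 8,8)
jne loop: not taken
imul ebx, eax → ebx=2*18=36
halt.

36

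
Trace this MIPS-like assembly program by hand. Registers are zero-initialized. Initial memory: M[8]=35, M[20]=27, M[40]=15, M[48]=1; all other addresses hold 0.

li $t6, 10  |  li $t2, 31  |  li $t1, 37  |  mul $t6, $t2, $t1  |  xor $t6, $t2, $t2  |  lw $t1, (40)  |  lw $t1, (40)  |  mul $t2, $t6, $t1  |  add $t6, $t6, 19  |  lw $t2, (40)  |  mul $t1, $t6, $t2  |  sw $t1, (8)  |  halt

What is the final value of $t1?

285

after li $t6, 10: $t6=10
after li $t2, 31: $t2=31
after li $t1, 37: $t1=37
after mul $t6, $t2, $t1: $t6=31*37=1147
after xor $t6, $t2, $t2: $t6=31^31=0
after lw $t1, (40): $t1=M[40]=15
after lw $t1, (40): $t1=M[40]=15
after mul $t2, $t6, $t1: $t2=0*15=0
after add $t6, $t6, 19: $t6=0+19=19
after lw $t2, (40): $t2=M[40]=15
after mul $t1, $t6, $t2: $t1=19*15=285
sw $t1, (8) → M[8]=285
halt.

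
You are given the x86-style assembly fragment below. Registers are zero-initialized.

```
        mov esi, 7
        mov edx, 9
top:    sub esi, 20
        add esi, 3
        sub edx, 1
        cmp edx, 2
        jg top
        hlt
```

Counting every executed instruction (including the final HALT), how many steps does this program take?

esi=7
edx=9
esi=7-20=-13
esi=(-13)+3=-10
edx=9-1=8
cmp edx, 2  (cmp 8,2)
jg top: taken
esi=(-10)-20=-30
esi=(-30)+3=-27
edx=8-1=7
cmp edx, 2  (cmp 7,2)
jg top: taken
esi=(-27)-20=-47
esi=(-47)+3=-44
edx=7-1=6
cmp edx, 2  (cmp 6,2)
jg top: taken
esi=(-44)-20=-64
esi=(-64)+3=-61
edx=6-1=5
cmp edx, 2  (cmp 5,2)
jg top: taken
esi=(-61)-20=-81
esi=(-81)+3=-78
edx=5-1=4
cmp edx, 2  (cmp 4,2)
jg top: taken
esi=(-78)-20=-98
esi=(-98)+3=-95
edx=4-1=3
cmp edx, 2  (cmp 3,2)
jg top: taken
esi=(-95)-20=-115
esi=(-115)+3=-112
edx=3-1=2
cmp edx, 2  (cmp 2,2)
jg top: not taken
halt.
Total executed instructions: 38.

38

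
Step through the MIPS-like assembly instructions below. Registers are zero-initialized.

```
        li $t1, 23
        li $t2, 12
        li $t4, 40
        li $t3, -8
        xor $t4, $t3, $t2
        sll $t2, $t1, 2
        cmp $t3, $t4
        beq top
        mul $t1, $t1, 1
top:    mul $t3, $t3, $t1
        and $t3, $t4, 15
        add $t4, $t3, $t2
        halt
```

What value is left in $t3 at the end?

li $t1, 23 → $t1=23
li $t2, 12 → $t2=12
li $t4, 40 → $t4=40
li $t3, -8 → $t3=-8
xor $t4, $t3, $t2 → $t4=(-8)^12=-12
sll $t2, $t1, 2 → $t2=23<<2=92
cmp $t3, $t4  (cmp -8,-12)
beq top: not taken
mul $t1, $t1, 1 → $t1=23*1=23
mul $t3, $t3, $t1 → $t3=(-8)*23=-184
and $t3, $t4, 15 → $t3=(-12)&15=4
add $t4, $t3, $t2 → $t4=4+92=96
halt.

4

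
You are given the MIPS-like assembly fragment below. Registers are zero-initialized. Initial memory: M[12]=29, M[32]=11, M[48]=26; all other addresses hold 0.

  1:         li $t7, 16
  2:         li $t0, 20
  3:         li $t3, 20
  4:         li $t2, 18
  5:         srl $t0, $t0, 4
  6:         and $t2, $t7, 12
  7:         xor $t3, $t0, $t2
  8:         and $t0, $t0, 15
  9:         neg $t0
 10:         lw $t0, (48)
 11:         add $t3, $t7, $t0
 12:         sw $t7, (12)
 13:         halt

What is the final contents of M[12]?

$t7=16
$t0=20
$t3=20
$t2=18
$t0=20>>4=1
$t2=16&12=0
$t3=1^0=1
$t0=1&15=1
$t0=-(1)=-1
$t0=M[48]=26
$t3=16+26=42
sw $t7, (12) → M[12]=16
halt.

16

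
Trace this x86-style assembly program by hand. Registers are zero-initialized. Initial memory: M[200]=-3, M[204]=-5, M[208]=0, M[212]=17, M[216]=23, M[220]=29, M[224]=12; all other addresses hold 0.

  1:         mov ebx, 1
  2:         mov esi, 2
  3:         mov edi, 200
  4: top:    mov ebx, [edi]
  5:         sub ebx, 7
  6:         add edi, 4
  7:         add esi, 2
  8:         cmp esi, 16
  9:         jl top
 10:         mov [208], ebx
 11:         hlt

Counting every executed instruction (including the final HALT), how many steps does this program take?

47

mov ebx, 1 → ebx=1
mov esi, 2 → esi=2
mov edi, 200 → edi=200
mov ebx, [edi] → ebx=M[200]=-3
sub ebx, 7 → ebx=(-3)-7=-10
add edi, 4 → edi=200+4=204
add esi, 2 → esi=2+2=4
cmp esi, 16  (cmp 4,16)
jl top: taken
mov ebx, [edi] → ebx=M[204]=-5
sub ebx, 7 → ebx=(-5)-7=-12
add edi, 4 → edi=204+4=208
add esi, 2 → esi=4+2=6
cmp esi, 16  (cmp 6,16)
jl top: taken
mov ebx, [edi] → ebx=M[208]=0
sub ebx, 7 → ebx=0-7=-7
add edi, 4 → edi=208+4=212
add esi, 2 → esi=6+2=8
cmp esi, 16  (cmp 8,16)
jl top: taken
mov ebx, [edi] → ebx=M[212]=17
sub ebx, 7 → ebx=17-7=10
add edi, 4 → edi=212+4=216
add esi, 2 → esi=8+2=10
cmp esi, 16  (cmp 10,16)
jl top: taken
mov ebx, [edi] → ebx=M[216]=23
sub ebx, 7 → ebx=23-7=16
add edi, 4 → edi=216+4=220
add esi, 2 → esi=10+2=12
cmp esi, 16  (cmp 12,16)
jl top: taken
mov ebx, [edi] → ebx=M[220]=29
sub ebx, 7 → ebx=29-7=22
add edi, 4 → edi=220+4=224
add esi, 2 → esi=12+2=14
cmp esi, 16  (cmp 14,16)
jl top: taken
mov ebx, [edi] → ebx=M[224]=12
sub ebx, 7 → ebx=12-7=5
add edi, 4 → edi=224+4=228
add esi, 2 → esi=14+2=16
cmp esi, 16  (cmp 16,16)
jl top: not taken
mov [208], ebx → M[208]=5
halt.
Total executed instructions: 47.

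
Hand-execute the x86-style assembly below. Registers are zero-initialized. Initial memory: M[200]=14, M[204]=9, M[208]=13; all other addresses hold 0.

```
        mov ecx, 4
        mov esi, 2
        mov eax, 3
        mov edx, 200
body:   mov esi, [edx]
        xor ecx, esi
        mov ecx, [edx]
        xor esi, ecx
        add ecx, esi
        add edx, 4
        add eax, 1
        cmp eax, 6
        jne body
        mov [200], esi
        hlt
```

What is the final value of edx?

212

ecx=4
esi=2
eax=3
edx=200
esi=M[200]=14
ecx=4^14=10
ecx=M[200]=14
esi=14^14=0
ecx=14+0=14
edx=200+4=204
eax=3+1=4
cmp eax, 6  (cmp 4,6)
jne body: taken
esi=M[204]=9
ecx=14^9=7
ecx=M[204]=9
esi=9^9=0
ecx=9+0=9
edx=204+4=208
eax=4+1=5
cmp eax, 6  (cmp 5,6)
jne body: taken
esi=M[208]=13
ecx=9^13=4
ecx=M[208]=13
esi=13^13=0
ecx=13+0=13
edx=208+4=212
eax=5+1=6
cmp eax, 6  (cmp 6,6)
jne body: not taken
mov [200], esi → M[200]=0
halt.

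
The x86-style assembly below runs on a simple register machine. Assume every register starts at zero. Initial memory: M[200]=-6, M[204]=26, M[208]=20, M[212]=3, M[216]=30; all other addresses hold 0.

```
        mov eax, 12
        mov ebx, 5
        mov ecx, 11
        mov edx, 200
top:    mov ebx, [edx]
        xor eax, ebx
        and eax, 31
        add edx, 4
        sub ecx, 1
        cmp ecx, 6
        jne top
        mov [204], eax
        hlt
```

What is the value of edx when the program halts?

after mov eax, 12: eax=12
after mov ebx, 5: ebx=5
after mov ecx, 11: ecx=11
after mov edx, 200: edx=200
after mov ebx, [edx]: ebx=M[200]=-6
after xor eax, ebx: eax=12^(-6)=-10
after and eax, 31: eax=(-10)&31=22
after add edx, 4: edx=200+4=204
after sub ecx, 1: ecx=11-1=10
cmp ecx, 6  (cmp 10,6)
jne top: taken
after mov ebx, [edx]: ebx=M[204]=26
after xor eax, ebx: eax=22^26=12
after and eax, 31: eax=12&31=12
after add edx, 4: edx=204+4=208
after sub ecx, 1: ecx=10-1=9
cmp ecx, 6  (cmp 9,6)
jne top: taken
after mov ebx, [edx]: ebx=M[208]=20
after xor eax, ebx: eax=12^20=24
after and eax, 31: eax=24&31=24
after add edx, 4: edx=208+4=212
after sub ecx, 1: ecx=9-1=8
cmp ecx, 6  (cmp 8,6)
jne top: taken
after mov ebx, [edx]: ebx=M[212]=3
after xor eax, ebx: eax=24^3=27
after and eax, 31: eax=27&31=27
after add edx, 4: edx=212+4=216
after sub ecx, 1: ecx=8-1=7
cmp ecx, 6  (cmp 7,6)
jne top: taken
after mov ebx, [edx]: ebx=M[216]=30
after xor eax, ebx: eax=27^30=5
after and eax, 31: eax=5&31=5
after add edx, 4: edx=216+4=220
after sub ecx, 1: ecx=7-1=6
cmp ecx, 6  (cmp 6,6)
jne top: not taken
mov [204], eax → M[204]=5
halt.

220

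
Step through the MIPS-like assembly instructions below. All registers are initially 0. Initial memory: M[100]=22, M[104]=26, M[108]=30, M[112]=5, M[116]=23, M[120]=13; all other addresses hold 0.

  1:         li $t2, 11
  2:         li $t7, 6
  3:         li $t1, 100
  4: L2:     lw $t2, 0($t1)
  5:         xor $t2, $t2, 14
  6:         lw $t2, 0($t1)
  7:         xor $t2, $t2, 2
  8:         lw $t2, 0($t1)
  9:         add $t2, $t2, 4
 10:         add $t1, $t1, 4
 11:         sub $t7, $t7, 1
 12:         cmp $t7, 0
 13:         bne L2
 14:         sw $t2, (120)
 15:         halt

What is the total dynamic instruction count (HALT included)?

65

$t2=11
$t7=6
$t1=100
$t2=M[100]=22
$t2=22^14=24
$t2=M[100]=22
$t2=22^2=20
$t2=M[100]=22
$t2=22+4=26
$t1=100+4=104
$t7=6-1=5
cmp $t7, 0  (cmp 5,0)
bne L2: taken
$t2=M[104]=26
$t2=26^14=20
$t2=M[104]=26
$t2=26^2=24
$t2=M[104]=26
$t2=26+4=30
$t1=104+4=108
$t7=5-1=4
cmp $t7, 0  (cmp 4,0)
bne L2: taken
$t2=M[108]=30
$t2=30^14=16
$t2=M[108]=30
$t2=30^2=28
$t2=M[108]=30
$t2=30+4=34
$t1=108+4=112
$t7=4-1=3
cmp $t7, 0  (cmp 3,0)
bne L2: taken
$t2=M[112]=5
$t2=5^14=11
$t2=M[112]=5
$t2=5^2=7
$t2=M[112]=5
$t2=5+4=9
$t1=112+4=116
$t7=3-1=2
cmp $t7, 0  (cmp 2,0)
bne L2: taken
$t2=M[116]=23
$t2=23^14=25
$t2=M[116]=23
$t2=23^2=21
$t2=M[116]=23
$t2=23+4=27
$t1=116+4=120
$t7=2-1=1
cmp $t7, 0  (cmp 1,0)
bne L2: taken
$t2=M[120]=13
$t2=13^14=3
$t2=M[120]=13
$t2=13^2=15
$t2=M[120]=13
$t2=13+4=17
$t1=120+4=124
$t7=1-1=0
cmp $t7, 0  (cmp 0,0)
bne L2: not taken
sw $t2, (120) → M[120]=17
halt.
Total executed instructions: 65.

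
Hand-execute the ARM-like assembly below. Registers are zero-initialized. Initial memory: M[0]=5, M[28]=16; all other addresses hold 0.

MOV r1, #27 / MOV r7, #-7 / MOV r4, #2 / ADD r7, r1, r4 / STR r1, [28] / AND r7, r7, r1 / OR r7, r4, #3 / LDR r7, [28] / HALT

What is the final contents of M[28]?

MOV r1, #27 → r1=27
MOV r7, #-7 → r7=-7
MOV r4, #2 → r4=2
ADD r7, r1, r4 → r7=27+2=29
STR r1, [28] → M[28]=27
AND r7, r7, r1 → r7=29&27=25
OR r7, r4, #3 → r7=2|3=3
LDR r7, [28] → r7=M[28]=27
halt.

27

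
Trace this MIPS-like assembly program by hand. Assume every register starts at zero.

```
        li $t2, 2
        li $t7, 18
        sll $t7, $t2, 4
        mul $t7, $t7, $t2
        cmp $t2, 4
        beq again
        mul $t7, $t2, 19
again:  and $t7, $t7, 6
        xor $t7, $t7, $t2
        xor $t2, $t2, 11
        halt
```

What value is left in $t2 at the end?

$t2=2
$t7=18
$t7=2<<4=32
$t7=32*2=64
cmp $t2, 4  (cmp 2,4)
beq again: not taken
$t7=2*19=38
$t7=38&6=6
$t7=6^2=4
$t2=2^11=9
halt.

9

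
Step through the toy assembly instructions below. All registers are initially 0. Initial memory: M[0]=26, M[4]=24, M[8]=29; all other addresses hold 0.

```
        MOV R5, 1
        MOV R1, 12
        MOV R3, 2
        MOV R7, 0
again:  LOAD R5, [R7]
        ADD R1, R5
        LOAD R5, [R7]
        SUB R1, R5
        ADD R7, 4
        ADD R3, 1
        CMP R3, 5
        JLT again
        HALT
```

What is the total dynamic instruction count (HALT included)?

29

MOV R5, 1 → R5=1
MOV R1, 12 → R1=12
MOV R3, 2 → R3=2
MOV R7, 0 → R7=0
LOAD R5, [R7] → R5=M[0]=26
ADD R1, R5 → R1=12+26=38
LOAD R5, [R7] → R5=M[0]=26
SUB R1, R5 → R1=38-26=12
ADD R7, 4 → R7=0+4=4
ADD R3, 1 → R3=2+1=3
CMP R3, 5  (cmp 3,5)
JLT again: taken
LOAD R5, [R7] → R5=M[4]=24
ADD R1, R5 → R1=12+24=36
LOAD R5, [R7] → R5=M[4]=24
SUB R1, R5 → R1=36-24=12
ADD R7, 4 → R7=4+4=8
ADD R3, 1 → R3=3+1=4
CMP R3, 5  (cmp 4,5)
JLT again: taken
LOAD R5, [R7] → R5=M[8]=29
ADD R1, R5 → R1=12+29=41
LOAD R5, [R7] → R5=M[8]=29
SUB R1, R5 → R1=41-29=12
ADD R7, 4 → R7=8+4=12
ADD R3, 1 → R3=4+1=5
CMP R3, 5  (cmp 5,5)
JLT again: not taken
halt.
Total executed instructions: 29.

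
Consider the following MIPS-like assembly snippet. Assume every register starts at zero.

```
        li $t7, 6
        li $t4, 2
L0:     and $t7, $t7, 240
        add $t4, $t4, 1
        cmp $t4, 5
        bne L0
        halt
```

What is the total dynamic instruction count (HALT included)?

15

li $t7, 6 → $t7=6
li $t4, 2 → $t4=2
and $t7, $t7, 240 → $t7=6&240=0
add $t4, $t4, 1 → $t4=2+1=3
cmp $t4, 5  (cmp 3,5)
bne L0: taken
and $t7, $t7, 240 → $t7=0&240=0
add $t4, $t4, 1 → $t4=3+1=4
cmp $t4, 5  (cmp 4,5)
bne L0: taken
and $t7, $t7, 240 → $t7=0&240=0
add $t4, $t4, 1 → $t4=4+1=5
cmp $t4, 5  (cmp 5,5)
bne L0: not taken
halt.
Total executed instructions: 15.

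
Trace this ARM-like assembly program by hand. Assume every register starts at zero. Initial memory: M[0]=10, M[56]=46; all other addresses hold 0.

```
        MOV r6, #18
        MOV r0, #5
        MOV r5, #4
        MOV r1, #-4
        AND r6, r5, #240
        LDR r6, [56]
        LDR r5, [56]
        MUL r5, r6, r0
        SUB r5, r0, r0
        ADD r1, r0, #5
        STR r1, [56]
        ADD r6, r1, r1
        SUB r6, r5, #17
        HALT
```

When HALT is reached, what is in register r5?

r6=18
r0=5
r5=4
r1=-4
r6=4&240=0
r6=M[56]=46
r5=M[56]=46
r5=46*5=230
r5=5-5=0
r1=5+5=10
STR r1, [56] → M[56]=10
r6=10+10=20
r6=0-17=-17
halt.

0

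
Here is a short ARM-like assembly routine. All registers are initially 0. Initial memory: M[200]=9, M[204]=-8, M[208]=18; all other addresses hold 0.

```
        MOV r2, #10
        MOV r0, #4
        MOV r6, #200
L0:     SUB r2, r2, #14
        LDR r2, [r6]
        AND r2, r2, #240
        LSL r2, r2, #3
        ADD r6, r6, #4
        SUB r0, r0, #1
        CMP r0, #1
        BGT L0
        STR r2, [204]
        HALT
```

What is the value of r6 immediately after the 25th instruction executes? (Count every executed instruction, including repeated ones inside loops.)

212

MOV r2, #10 → r2=10
MOV r0, #4 → r0=4
MOV r6, #200 → r6=200
SUB r2, r2, #14 → r2=10-14=-4
LDR r2, [r6] → r2=M[200]=9
AND r2, r2, #240 → r2=9&240=0
LSL r2, r2, #3 → r2=0<<3=0
ADD r6, r6, #4 → r6=200+4=204
SUB r0, r0, #1 → r0=4-1=3
CMP r0, #1  (cmp 3,1)
BGT L0: taken
SUB r2, r2, #14 → r2=0-14=-14
LDR r2, [r6] → r2=M[204]=-8
AND r2, r2, #240 → r2=(-8)&240=240
LSL r2, r2, #3 → r2=240<<3=1920
ADD r6, r6, #4 → r6=204+4=208
SUB r0, r0, #1 → r0=3-1=2
CMP r0, #1  (cmp 2,1)
BGT L0: taken
SUB r2, r2, #14 → r2=1920-14=1906
LDR r2, [r6] → r2=M[208]=18
AND r2, r2, #240 → r2=18&240=16
LSL r2, r2, #3 → r2=16<<3=128
ADD r6, r6, #4 → r6=208+4=212
SUB r0, r0, #1 → r0=2-1=1
After step 25: r6 = 212.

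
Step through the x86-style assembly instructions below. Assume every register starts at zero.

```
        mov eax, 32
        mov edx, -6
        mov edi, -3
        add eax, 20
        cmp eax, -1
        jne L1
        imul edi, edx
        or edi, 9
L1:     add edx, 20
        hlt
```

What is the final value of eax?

52

mov eax, 32 → eax=32
mov edx, -6 → edx=-6
mov edi, -3 → edi=-3
add eax, 20 → eax=32+20=52
cmp eax, -1  (cmp 52,-1)
jne L1: taken
add edx, 20 → edx=(-6)+20=14
halt.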